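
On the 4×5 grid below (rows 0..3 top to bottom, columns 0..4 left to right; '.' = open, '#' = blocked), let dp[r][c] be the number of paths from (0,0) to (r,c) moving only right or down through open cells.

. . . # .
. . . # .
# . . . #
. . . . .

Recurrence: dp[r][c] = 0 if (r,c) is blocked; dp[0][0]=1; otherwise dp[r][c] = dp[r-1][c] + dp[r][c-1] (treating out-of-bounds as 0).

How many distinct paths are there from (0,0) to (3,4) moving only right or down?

r\c   0   1   2   3   4
  0   1   1   1   0   0
  1   1   2   3   0   0
  2   0   2   5   5   0
  3   0   2   7  12  12

12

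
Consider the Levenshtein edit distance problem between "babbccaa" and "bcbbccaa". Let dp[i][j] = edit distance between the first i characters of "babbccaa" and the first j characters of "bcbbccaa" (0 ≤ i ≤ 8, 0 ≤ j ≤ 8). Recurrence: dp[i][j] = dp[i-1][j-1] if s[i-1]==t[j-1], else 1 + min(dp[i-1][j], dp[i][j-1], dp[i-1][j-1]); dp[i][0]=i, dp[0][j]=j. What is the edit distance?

   ''  b  c  b  b  c  c  a  a
''  0  1  2  3  4  5  6  7  8
 b  1  0  1  2  3  4  5  6  7
 a  2  1  1  2  3  4  5  5  6
 b  3  2  2  1  2  3  4  5  6
 b  4  3  3  2  1  2  3  4  5
 c  5  4  3  3  2  1  2  3  4
 c  6  5  4  4  3  2  1  2  3
 a  7  6  5  5  4  3  2  1  2
 a  8  7  6  6  5  4  3  2  1

1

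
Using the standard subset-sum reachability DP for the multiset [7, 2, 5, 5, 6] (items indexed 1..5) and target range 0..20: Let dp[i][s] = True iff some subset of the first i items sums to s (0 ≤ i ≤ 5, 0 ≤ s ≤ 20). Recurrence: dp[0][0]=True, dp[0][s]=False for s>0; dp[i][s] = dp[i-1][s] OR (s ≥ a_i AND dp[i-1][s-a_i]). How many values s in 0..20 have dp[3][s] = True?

i\s   0   1   2   3   4   5   6   7   8   9  10  11  12  13  14  15  16  17  18  19  20
  0   T   F   F   F   F   F   F   F   F   F   F   F   F   F   F   F   F   F   F   F   F
  1   T   F   F   F   F   F   F   T   F   F   F   F   F   F   F   F   F   F   F   F   F
  2   T   F   T   F   F   F   F   T   F   T   F   F   F   F   F   F   F   F   F   F   F
  3   T   F   T   F   F   T   F   T   F   T   F   F   T   F   T   F   F   F   F   F   F
  4   T   F   T   F   F   T   F   T   F   T   T   F   T   F   T   F   F   T   F   T   F
  5   T   F   T   F   F   T   T   T   T   T   T   T   T   T   T   T   T   T   T   T   T

7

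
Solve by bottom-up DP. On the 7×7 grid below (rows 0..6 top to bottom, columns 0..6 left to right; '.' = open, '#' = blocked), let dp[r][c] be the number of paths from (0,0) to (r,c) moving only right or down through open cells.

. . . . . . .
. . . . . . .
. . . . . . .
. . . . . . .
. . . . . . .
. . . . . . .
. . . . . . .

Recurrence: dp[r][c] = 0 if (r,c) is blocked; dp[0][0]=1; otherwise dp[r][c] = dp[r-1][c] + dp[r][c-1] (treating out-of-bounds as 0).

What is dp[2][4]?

r\c   0   1   2   3   4   5   6
  0   1   1   1   1   1   1   1
  1   1   2   3   4   5   6   7
  2   1   3   6  10  15  21  28
  3   1   4  10  20  35  56  84
  4   1   5  15  35  70 126 210
  5   1   6  21  56 126 252 462
  6   1   7  28  84 210 462 924

15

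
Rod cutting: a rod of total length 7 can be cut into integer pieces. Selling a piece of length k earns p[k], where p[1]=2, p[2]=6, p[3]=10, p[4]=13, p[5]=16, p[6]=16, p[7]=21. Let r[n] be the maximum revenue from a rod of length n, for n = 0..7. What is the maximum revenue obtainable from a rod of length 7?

23

   n    0    1    2    3    4    5    6    7
r[n]    0    2    6   10   13   16   20   23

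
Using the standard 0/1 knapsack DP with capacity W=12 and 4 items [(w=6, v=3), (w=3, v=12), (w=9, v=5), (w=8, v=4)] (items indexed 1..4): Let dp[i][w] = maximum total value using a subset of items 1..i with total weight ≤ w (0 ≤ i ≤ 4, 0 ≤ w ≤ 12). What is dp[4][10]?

15

i\w   0   1   2   3   4   5   6   7   8   9  10  11  12
  0   0   0   0   0   0   0   0   0   0   0   0   0   0
  1   0   0   0   0   0   0   3   3   3   3   3   3   3
  2   0   0   0  12  12  12  12  12  12  15  15  15  15
  3   0   0   0  12  12  12  12  12  12  15  15  15  17
  4   0   0   0  12  12  12  12  12  12  15  15  16  17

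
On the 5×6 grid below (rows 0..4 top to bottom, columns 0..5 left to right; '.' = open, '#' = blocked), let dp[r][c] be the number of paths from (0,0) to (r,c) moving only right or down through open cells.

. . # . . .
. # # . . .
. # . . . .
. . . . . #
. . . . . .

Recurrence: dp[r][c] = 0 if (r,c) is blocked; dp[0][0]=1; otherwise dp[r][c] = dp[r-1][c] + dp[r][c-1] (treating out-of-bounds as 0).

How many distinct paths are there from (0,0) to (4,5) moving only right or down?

5

r\c   0   1   2   3   4   5
  0   1   1   0   0   0   0
  1   1   0   0   0   0   0
  2   1   0   0   0   0   0
  3   1   1   1   1   1   0
  4   1   2   3   4   5   5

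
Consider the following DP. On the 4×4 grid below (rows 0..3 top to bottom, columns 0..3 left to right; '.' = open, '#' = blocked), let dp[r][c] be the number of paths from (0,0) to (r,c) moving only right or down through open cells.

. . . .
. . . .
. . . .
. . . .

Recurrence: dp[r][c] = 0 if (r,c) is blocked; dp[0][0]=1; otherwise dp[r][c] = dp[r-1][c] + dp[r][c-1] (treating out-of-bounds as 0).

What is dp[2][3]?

r\c   0   1   2   3
  0   1   1   1   1
  1   1   2   3   4
  2   1   3   6  10
  3   1   4  10  20

10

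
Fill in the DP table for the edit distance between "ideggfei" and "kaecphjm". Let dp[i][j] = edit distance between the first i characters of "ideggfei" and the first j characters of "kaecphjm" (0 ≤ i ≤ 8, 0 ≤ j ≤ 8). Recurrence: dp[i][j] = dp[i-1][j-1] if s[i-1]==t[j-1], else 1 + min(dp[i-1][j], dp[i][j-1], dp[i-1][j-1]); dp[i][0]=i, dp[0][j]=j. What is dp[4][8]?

   ''  k  a  e  c  p  h  j  m
''  0  1  2  3  4  5  6  7  8
 i  1  1  2  3  4  5  6  7  8
 d  2  2  2  3  4  5  6  7  8
 e  3  3  3  2  3  4  5  6  7
 g  4  4  4  3  3  4  5  6  7
 g  5  5  5  4  4  4  5  6  7
 f  6  6  6  5  5  5  5  6  7
 e  7  7  7  6  6  6  6  6  7
 i  8  8  8  7  7  7  7  7  7

7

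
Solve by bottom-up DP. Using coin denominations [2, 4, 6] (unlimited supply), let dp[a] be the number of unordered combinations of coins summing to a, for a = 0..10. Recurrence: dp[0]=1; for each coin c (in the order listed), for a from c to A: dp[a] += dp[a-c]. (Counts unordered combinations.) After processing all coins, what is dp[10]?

5

after  coin     0     1     2     3     4     5     6     7     8     9    10
          2     1     0     1     0     1     0     1     0     1     0     1
          4     1     0     1     0     2     0     2     0     3     0     3
          6     1     0     1     0     2     0     3     0     4     0     5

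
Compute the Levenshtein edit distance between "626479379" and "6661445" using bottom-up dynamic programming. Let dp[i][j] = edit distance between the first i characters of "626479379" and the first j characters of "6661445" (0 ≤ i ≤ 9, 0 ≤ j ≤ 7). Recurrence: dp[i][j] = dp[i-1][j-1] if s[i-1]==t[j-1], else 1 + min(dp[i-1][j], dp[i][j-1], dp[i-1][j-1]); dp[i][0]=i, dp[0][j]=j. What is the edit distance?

7

   ''  6  6  6  1  4  4  5
''  0  1  2  3  4  5  6  7
 6  1  0  1  2  3  4  5  6
 2  2  1  1  2  3  4  5  6
 6  3  2  1  1  2  3  4  5
 4  4  3  2  2  2  2  3  4
 7  5  4  3  3  3  3  3  4
 9  6  5  4  4  4  4  4  4
 3  7  6  5  5  5  5  5  5
 7  8  7  6  6  6  6  6  6
 9  9  8  7  7  7  7  7  7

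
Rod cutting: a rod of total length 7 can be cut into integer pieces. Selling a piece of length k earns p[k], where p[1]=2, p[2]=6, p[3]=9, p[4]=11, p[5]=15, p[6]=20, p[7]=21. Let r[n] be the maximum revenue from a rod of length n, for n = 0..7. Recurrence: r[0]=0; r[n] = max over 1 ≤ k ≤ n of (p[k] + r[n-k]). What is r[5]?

15

   n    0    1    2    3    4    5    6    7
r[n]    0    2    6    9   12   15   20   22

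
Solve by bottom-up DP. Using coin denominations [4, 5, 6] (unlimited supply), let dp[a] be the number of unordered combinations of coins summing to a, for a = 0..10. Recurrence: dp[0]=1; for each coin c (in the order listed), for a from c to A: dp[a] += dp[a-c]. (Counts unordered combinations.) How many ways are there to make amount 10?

2

after  coin     0     1     2     3     4     5     6     7     8     9    10
          4     1     0     0     0     1     0     0     0     1     0     0
          5     1     0     0     0     1     1     0     0     1     1     1
          6     1     0     0     0     1     1     1     0     1     1     2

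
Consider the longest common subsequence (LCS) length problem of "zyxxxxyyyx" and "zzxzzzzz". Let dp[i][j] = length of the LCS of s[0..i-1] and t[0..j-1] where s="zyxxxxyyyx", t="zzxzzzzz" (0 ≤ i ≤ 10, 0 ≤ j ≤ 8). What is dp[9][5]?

   ''  z  z  x  z  z  z  z  z
''  0  0  0  0  0  0  0  0  0
 z  0  1  1  1  1  1  1  1  1
 y  0  1  1  1  1  1  1  1  1
 x  0  1  1  2  2  2  2  2  2
 x  0  1  1  2  2  2  2  2  2
 x  0  1  1  2  2  2  2  2  2
 x  0  1  1  2  2  2  2  2  2
 y  0  1  1  2  2  2  2  2  2
 y  0  1  1  2  2  2  2  2  2
 y  0  1  1  2  2  2  2  2  2
 x  0  1  1  2  2  2  2  2  2

2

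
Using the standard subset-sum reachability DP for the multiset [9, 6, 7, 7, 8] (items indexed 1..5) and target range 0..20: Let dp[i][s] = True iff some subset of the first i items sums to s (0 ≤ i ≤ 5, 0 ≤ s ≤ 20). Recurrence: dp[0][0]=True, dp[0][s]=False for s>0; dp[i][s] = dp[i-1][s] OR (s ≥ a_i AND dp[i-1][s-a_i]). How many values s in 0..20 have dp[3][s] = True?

i\s   0   1   2   3   4   5   6   7   8   9  10  11  12  13  14  15  16  17  18  19  20
  0   T   F   F   F   F   F   F   F   F   F   F   F   F   F   F   F   F   F   F   F   F
  1   T   F   F   F   F   F   F   F   F   T   F   F   F   F   F   F   F   F   F   F   F
  2   T   F   F   F   F   F   T   F   F   T   F   F   F   F   F   T   F   F   F   F   F
  3   T   F   F   F   F   F   T   T   F   T   F   F   F   T   F   T   T   F   F   F   F
  4   T   F   F   F   F   F   T   T   F   T   F   F   F   T   T   T   T   F   F   F   T
  5   T   F   F   F   F   F   T   T   T   T   F   F   F   T   T   T   T   T   F   F   T

7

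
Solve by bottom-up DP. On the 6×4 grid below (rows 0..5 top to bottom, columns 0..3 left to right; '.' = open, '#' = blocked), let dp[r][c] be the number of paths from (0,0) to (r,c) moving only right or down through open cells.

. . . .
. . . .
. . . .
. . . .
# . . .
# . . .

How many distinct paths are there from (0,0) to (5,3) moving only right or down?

r\c   0   1   2   3
  0   1   1   1   1
  1   1   2   3   4
  2   1   3   6  10
  3   1   4  10  20
  4   0   4  14  34
  5   0   4  18  52

52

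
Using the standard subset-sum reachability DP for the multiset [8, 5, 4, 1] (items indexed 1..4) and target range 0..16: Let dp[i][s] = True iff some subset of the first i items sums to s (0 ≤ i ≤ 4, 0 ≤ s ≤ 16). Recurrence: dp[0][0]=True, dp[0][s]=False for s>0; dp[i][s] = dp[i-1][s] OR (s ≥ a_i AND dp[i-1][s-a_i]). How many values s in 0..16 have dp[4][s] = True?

i\s   0   1   2   3   4   5   6   7   8   9  10  11  12  13  14  15  16
  0   T   F   F   F   F   F   F   F   F   F   F   F   F   F   F   F   F
  1   T   F   F   F   F   F   F   F   T   F   F   F   F   F   F   F   F
  2   T   F   F   F   F   T   F   F   T   F   F   F   F   T   F   F   F
  3   T   F   F   F   T   T   F   F   T   T   F   F   T   T   F   F   F
  4   T   T   F   F   T   T   T   F   T   T   T   F   T   T   T   F   F

11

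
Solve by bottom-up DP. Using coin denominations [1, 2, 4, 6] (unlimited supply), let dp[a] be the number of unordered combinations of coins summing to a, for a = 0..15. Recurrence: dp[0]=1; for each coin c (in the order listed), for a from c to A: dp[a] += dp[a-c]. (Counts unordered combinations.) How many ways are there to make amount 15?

after  coin     0     1     2     3     4     5     6     7     8     9    10    11    12    13    14    15
          1     1     1     1     1     1     1     1     1     1     1     1     1     1     1     1     1
          2     1     1     2     2     3     3     4     4     5     5     6     6     7     7     8     8
          4     1     1     2     2     4     4     6     6     9     9    12    12    16    16    20    20
          6     1     1     2     2     4     4     7     7    11    11    16    16    23    23    31    31

31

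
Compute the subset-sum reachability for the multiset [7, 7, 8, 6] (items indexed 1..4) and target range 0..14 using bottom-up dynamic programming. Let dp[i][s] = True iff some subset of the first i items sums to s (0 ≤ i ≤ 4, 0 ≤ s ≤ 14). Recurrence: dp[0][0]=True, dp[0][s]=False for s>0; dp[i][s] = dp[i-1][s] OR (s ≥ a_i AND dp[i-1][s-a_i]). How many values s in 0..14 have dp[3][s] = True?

4

i\s   0   1   2   3   4   5   6   7   8   9  10  11  12  13  14
  0   T   F   F   F   F   F   F   F   F   F   F   F   F   F   F
  1   T   F   F   F   F   F   F   T   F   F   F   F   F   F   F
  2   T   F   F   F   F   F   F   T   F   F   F   F   F   F   T
  3   T   F   F   F   F   F   F   T   T   F   F   F   F   F   T
  4   T   F   F   F   F   F   T   T   T   F   F   F   F   T   T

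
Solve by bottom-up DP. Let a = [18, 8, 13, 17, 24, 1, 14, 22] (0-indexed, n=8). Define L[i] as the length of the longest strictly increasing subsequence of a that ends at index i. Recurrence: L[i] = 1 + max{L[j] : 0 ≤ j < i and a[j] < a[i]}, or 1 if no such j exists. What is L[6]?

   i    0    1    2    3    4    5    6    7
a[i]   18    8   13   17   24    1   14   22
L[i]    1    1    2    3    4    1    3    4

3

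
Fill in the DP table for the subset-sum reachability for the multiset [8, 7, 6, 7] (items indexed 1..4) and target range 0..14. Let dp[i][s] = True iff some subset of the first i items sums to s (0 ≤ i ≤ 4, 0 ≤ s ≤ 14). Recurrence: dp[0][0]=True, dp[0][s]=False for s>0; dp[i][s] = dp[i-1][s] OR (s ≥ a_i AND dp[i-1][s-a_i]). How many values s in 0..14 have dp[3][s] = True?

6

i\s   0   1   2   3   4   5   6   7   8   9  10  11  12  13  14
  0   T   F   F   F   F   F   F   F   F   F   F   F   F   F   F
  1   T   F   F   F   F   F   F   F   T   F   F   F   F   F   F
  2   T   F   F   F   F   F   F   T   T   F   F   F   F   F   F
  3   T   F   F   F   F   F   T   T   T   F   F   F   F   T   T
  4   T   F   F   F   F   F   T   T   T   F   F   F   F   T   T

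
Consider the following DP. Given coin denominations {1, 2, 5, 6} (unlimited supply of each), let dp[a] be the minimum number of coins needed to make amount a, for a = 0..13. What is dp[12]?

 a  0  1  2  3  4  5  6  7  8  9 10 11 12 13
dp  0  1  1  2  2  1  1  2  2  3  2  2  2  3

2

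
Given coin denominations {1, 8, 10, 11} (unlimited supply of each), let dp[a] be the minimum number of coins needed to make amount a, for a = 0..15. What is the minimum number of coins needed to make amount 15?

 a  0  1  2  3  4  5  6  7  8  9 10 11 12 13 14 15
dp  0  1  2  3  4  5  6  7  1  2  1  1  2  3  4  5

5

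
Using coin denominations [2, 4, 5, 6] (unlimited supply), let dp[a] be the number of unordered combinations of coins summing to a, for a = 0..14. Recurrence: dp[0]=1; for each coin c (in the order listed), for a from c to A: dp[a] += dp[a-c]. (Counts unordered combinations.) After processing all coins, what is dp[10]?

6

after  coin     0     1     2     3     4     5     6     7     8     9    10    11    12    13    14
          2     1     0     1     0     1     0     1     0     1     0     1     0     1     0     1
          4     1     0     1     0     2     0     2     0     3     0     3     0     4     0     4
          5     1     0     1     0     2     1     2     1     3     2     4     2     5     3     6
          6     1     0     1     0     2     1     3     1     4     2     6     3     8     4    10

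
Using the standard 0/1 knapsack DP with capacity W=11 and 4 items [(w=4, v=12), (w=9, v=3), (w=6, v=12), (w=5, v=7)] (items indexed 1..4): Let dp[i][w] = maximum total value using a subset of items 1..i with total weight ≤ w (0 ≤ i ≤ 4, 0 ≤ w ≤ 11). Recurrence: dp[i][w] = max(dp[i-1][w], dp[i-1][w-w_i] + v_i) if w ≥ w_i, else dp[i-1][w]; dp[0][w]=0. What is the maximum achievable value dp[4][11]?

24

i\w   0   1   2   3   4   5   6   7   8   9  10  11
  0   0   0   0   0   0   0   0   0   0   0   0   0
  1   0   0   0   0  12  12  12  12  12  12  12  12
  2   0   0   0   0  12  12  12  12  12  12  12  12
  3   0   0   0   0  12  12  12  12  12  12  24  24
  4   0   0   0   0  12  12  12  12  12  19  24  24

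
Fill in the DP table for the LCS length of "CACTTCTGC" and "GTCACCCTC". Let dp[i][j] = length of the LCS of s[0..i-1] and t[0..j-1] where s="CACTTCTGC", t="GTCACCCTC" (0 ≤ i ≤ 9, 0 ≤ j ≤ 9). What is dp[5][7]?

   ''  G  T  C  A  C  C  C  T  C
''  0  0  0  0  0  0  0  0  0  0
 C  0  0  0  1  1  1  1  1  1  1
 A  0  0  0  1  2  2  2  2  2  2
 C  0  0  0  1  2  3  3  3  3  3
 T  0  0  1  1  2  3  3  3  4  4
 T  0  0  1  1  2  3  3  3  4  4
 C  0  0  1  2  2  3  4  4  4  5
 T  0  0  1  2  2  3  4  4  5  5
 G  0  1  1  2  2  3  4  4  5  5
 C  0  1  1  2  2  3  4  5  5  6

3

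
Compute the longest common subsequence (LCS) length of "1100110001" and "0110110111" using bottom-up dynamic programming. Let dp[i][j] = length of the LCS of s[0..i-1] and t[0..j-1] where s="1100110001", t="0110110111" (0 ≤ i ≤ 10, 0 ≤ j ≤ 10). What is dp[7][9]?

   ''  0  1  1  0  1  1  0  1  1  1
''  0  0  0  0  0  0  0  0  0  0  0
 1  0  0  1  1  1  1  1  1  1  1  1
 1  0  0  1  2  2  2  2  2  2  2  2
 0  0  1  1  2  3  3  3  3  3  3  3
 0  0  1  1  2  3  3  3  4  4  4  4
 1  0  1  2  2  3  4  4  4  5  5  5
 1  0  1  2  3  3  4  5  5  5  6  6
 0  0  1  2  3  4  4  5  6  6  6  6
 0  0  1  2  3  4  4  5  6  6  6  6
 0  0  1  2  3  4  4  5  6  6  6  6
 1  0  1  2  3  4  5  5  6  7  7  7

6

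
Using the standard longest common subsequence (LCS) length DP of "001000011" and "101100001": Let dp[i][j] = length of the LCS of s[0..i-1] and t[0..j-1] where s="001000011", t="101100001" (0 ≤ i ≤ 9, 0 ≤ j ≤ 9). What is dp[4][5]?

3

   ''  1  0  1  1  0  0  0  0  1
''  0  0  0  0  0  0  0  0  0  0
 0  0  0  1  1  1  1  1  1  1  1
 0  0  0  1  1  1  2  2  2  2  2
 1  0  1  1  2  2  2  2  2  2  3
 0  0  1  2  2  2  3  3  3  3  3
 0  0  1  2  2  2  3  4  4  4  4
 0  0  1  2  2  2  3  4  5  5  5
 0  0  1  2  2  2  3  4  5  6  6
 1  0  1  2  3  3  3  4  5  6  7
 1  0  1  2  3  4  4  4  5  6  7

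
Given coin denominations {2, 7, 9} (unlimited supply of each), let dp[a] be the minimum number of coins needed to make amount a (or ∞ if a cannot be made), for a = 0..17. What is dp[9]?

1

 a  0  1  2  3  4  5  6  7  8  9 10 11 12 13 14 15 16 17
dp  0  -  1  -  2  -  3  1  4  1  5  2  6  3  2  4  2  5
(- denotes ∞ / unreachable)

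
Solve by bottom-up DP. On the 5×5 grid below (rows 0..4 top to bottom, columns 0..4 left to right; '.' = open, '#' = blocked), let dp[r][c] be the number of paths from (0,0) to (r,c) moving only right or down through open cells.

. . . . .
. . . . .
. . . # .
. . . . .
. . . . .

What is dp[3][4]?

15

r\c   0   1   2   3   4
  0   1   1   1   1   1
  1   1   2   3   4   5
  2   1   3   6   0   5
  3   1   4  10  10  15
  4   1   5  15  25  40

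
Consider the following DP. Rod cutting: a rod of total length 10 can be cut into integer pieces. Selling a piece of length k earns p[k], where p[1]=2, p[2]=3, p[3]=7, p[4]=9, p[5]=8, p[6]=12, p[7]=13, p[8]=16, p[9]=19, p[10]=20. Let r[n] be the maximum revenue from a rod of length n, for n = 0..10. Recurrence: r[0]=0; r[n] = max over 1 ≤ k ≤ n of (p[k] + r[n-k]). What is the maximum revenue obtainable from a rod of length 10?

23

   n    0    1    2    3    4    5    6    7    8    9   10
r[n]    0    2    4    7    9   11   14   16   18   21   23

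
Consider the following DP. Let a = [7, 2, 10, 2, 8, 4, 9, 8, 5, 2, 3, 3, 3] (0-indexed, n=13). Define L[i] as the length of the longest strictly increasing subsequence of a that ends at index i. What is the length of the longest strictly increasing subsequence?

   i    0    1    2    3    4    5    6    7    8    9   10   11   12
a[i]    7    2   10    2    8    4    9    8    5    2    3    3    3
L[i]    1    1    2    1    2    2    3    3    3    1    2    2    2

3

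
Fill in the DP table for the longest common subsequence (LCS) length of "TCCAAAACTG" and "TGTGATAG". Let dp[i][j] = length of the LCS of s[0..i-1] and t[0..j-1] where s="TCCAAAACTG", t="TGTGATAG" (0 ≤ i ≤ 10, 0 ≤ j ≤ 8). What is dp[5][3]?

1

   ''  T  G  T  G  A  T  A  G
''  0  0  0  0  0  0  0  0  0
 T  0  1  1  1  1  1  1  1  1
 C  0  1  1  1  1  1  1  1  1
 C  0  1  1  1  1  1  1  1  1
 A  0  1  1  1  1  2  2  2  2
 A  0  1  1  1  1  2  2  3  3
 A  0  1  1  1  1  2  2  3  3
 A  0  1  1  1  1  2  2  3  3
 C  0  1  1  1  1  2  2  3  3
 T  0  1  1  2  2  2  3  3  3
 G  0  1  2  2  3  3  3  3  4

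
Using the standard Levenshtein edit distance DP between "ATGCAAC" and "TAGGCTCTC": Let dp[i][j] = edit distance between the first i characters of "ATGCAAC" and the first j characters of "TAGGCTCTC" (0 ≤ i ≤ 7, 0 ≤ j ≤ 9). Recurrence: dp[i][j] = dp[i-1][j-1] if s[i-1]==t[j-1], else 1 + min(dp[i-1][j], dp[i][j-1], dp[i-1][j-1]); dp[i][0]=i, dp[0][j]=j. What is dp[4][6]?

3

   ''  T  A  G  G  C  T  C  T  C
''  0  1  2  3  4  5  6  7  8  9
 A  1  1  1  2  3  4  5  6  7  8
 T  2  1  2  2  3  4  4  5  6  7
 G  3  2  2  2  2  3  4  5  6  7
 C  4  3  3  3  3  2  3  4  5  6
 A  5  4  3  4  4  3  3  4  5  6
 A  6  5  4  4  5  4  4  4  5  6
 C  7  6  5  5  5  5  5  4  5  5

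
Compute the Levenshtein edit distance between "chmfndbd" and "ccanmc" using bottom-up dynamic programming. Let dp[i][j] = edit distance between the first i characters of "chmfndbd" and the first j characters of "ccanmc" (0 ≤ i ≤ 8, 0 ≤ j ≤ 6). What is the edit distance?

6

   ''  c  c  a  n  m  c
''  0  1  2  3  4  5  6
 c  1  0  1  2  3  4  5
 h  2  1  1  2  3  4  5
 m  3  2  2  2  3  3  4
 f  4  3  3  3  3  4  4
 n  5  4  4  4  3  4  5
 d  6  5  5  5  4  4  5
 b  7  6  6  6  5  5  5
 d  8  7  7  7  6  6  6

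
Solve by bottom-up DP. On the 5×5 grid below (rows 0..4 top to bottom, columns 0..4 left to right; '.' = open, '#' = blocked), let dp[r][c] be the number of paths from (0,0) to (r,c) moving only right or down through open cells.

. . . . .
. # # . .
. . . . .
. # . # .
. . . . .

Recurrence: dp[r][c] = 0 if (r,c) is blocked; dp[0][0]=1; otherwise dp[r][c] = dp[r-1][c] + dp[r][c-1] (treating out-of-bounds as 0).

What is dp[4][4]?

r\c   0   1   2   3   4
  0   1   1   1   1   1
  1   1   0   0   1   2
  2   1   1   1   2   4
  3   1   0   1   0   4
  4   1   1   2   2   6

6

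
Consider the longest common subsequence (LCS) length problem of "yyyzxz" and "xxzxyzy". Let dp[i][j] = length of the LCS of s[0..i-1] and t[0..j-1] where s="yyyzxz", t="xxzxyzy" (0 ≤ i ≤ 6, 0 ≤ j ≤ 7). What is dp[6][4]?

   ''  x  x  z  x  y  z  y
''  0  0  0  0  0  0  0  0
 y  0  0  0  0  0  1  1  1
 y  0  0  0  0  0  1  1  2
 y  0  0  0  0  0  1  1  2
 z  0  0  0  1  1  1  2  2
 x  0  1  1  1  2  2  2  2
 z  0  1  1  2  2  2  3  3

2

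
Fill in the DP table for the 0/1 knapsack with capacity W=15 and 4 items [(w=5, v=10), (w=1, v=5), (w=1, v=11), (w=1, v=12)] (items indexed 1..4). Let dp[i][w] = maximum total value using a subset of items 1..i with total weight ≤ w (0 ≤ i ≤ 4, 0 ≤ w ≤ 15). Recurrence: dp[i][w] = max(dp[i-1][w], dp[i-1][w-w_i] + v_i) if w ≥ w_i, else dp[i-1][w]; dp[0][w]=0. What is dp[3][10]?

i\w   0   1   2   3   4   5   6   7   8   9  10  11  12  13  14  15
  0   0   0   0   0   0   0   0   0   0   0   0   0   0   0   0   0
  1   0   0   0   0   0  10  10  10  10  10  10  10  10  10  10  10
  2   0   5   5   5   5  10  15  15  15  15  15  15  15  15  15  15
  3   0  11  16  16  16  16  21  26  26  26  26  26  26  26  26  26
  4   0  12  23  28  28  28  28  33  38  38  38  38  38  38  38  38

26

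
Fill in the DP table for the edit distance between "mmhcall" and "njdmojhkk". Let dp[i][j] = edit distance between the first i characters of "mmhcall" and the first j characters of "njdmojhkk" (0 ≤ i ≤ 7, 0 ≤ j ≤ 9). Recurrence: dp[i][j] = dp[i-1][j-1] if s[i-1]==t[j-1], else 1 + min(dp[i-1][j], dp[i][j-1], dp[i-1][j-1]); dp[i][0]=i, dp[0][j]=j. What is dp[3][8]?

   ''  n  j  d  m  o  j  h  k  k
''  0  1  2  3  4  5  6  7  8  9
 m  1  1  2  3  3  4  5  6  7  8
 m  2  2  2  3  3  4  5  6  7  8
 h  3  3  3  3  4  4  5  5  6  7
 c  4  4  4  4  4  5  5  6  6  7
 a  5  5  5  5  5  5  6  6  7  7
 l  6  6  6  6  6  6  6  7  7  8
 l  7  7  7  7  7  7  7  7  8  8

6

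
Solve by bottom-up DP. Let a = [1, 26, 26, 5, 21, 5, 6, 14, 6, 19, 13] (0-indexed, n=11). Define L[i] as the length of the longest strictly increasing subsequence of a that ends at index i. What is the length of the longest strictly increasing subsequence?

   i    0    1    2    3    4    5    6    7    8    9   10
a[i]    1   26   26    5   21    5    6   14    6   19   13
L[i]    1    2    2    2    3    2    3    4    3    5    4

5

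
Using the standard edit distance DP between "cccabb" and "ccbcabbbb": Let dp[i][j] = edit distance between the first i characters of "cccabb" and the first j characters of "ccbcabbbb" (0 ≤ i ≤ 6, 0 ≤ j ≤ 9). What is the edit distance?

   ''  c  c  b  c  a  b  b  b  b
''  0  1  2  3  4  5  6  7  8  9
 c  1  0  1  2  3  4  5  6  7  8
 c  2  1  0  1  2  3  4  5  6  7
 c  3  2  1  1  1  2  3  4  5  6
 a  4  3  2  2  2  1  2  3  4  5
 b  5  4  3  2  3  2  1  2  3  4
 b  6  5  4  3  3  3  2  1  2  3

3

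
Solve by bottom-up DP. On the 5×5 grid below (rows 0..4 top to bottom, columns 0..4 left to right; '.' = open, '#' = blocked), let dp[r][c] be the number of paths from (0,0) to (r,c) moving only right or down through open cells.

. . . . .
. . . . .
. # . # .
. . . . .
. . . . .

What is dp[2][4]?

5

r\c   0   1   2   3   4
  0   1   1   1   1   1
  1   1   2   3   4   5
  2   1   0   3   0   5
  3   1   1   4   4   9
  4   1   2   6  10  19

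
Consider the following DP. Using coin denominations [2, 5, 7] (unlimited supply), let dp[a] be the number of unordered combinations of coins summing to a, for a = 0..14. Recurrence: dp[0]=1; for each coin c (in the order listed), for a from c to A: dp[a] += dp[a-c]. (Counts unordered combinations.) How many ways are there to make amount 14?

after  coin     0     1     2     3     4     5     6     7     8     9    10    11    12    13    14
          2     1     0     1     0     1     0     1     0     1     0     1     0     1     0     1
          5     1     0     1     0     1     1     1     1     1     1     2     1     2     1     2
          7     1     0     1     0     1     1     1     2     1     2     2     2     3     2     4

4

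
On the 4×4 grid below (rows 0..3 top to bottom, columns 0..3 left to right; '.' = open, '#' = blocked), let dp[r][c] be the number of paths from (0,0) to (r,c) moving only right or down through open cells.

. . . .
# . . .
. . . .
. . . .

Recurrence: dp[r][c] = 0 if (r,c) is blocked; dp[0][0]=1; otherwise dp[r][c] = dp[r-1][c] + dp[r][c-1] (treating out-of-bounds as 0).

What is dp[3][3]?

10

r\c   0   1   2   3
  0   1   1   1   1
  1   0   1   2   3
  2   0   1   3   6
  3   0   1   4  10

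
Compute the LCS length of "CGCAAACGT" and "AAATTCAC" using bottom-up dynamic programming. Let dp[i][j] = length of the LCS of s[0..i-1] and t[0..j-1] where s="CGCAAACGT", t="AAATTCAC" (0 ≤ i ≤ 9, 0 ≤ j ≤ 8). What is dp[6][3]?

3

   ''  A  A  A  T  T  C  A  C
''  0  0  0  0  0  0  0  0  0
 C  0  0  0  0  0  0  1  1  1
 G  0  0  0  0  0  0  1  1  1
 C  0  0  0  0  0  0  1  1  2
 A  0  1  1  1  1  1  1  2  2
 A  0  1  2  2  2  2  2  2  2
 A  0  1  2  3  3  3  3  3  3
 C  0  1  2  3  3  3  4  4  4
 G  0  1  2  3  3  3  4  4  4
 T  0  1  2  3  4  4  4  4  4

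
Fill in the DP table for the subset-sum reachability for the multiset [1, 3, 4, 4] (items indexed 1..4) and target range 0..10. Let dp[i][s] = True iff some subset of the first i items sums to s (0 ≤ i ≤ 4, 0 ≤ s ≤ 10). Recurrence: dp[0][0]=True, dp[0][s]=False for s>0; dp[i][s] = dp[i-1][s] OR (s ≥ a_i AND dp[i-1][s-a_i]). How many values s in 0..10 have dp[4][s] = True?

i\s   0   1   2   3   4   5   6   7   8   9  10
  0   T   F   F   F   F   F   F   F   F   F   F
  1   T   T   F   F   F   F   F   F   F   F   F
  2   T   T   F   T   T   F   F   F   F   F   F
  3   T   T   F   T   T   T   F   T   T   F   F
  4   T   T   F   T   T   T   F   T   T   T   F

8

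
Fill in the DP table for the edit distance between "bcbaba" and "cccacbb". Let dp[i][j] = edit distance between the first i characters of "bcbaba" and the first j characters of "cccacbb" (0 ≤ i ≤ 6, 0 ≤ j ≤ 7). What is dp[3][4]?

3

   ''  c  c  c  a  c  b  b
''  0  1  2  3  4  5  6  7
 b  1  1  2  3  4  5  5  6
 c  2  1  1  2  3  4  5  6
 b  3  2  2  2  3  4  4  5
 a  4  3  3  3  2  3  4  5
 b  5  4  4  4  3  3  3  4
 a  6  5  5  5  4  4  4  4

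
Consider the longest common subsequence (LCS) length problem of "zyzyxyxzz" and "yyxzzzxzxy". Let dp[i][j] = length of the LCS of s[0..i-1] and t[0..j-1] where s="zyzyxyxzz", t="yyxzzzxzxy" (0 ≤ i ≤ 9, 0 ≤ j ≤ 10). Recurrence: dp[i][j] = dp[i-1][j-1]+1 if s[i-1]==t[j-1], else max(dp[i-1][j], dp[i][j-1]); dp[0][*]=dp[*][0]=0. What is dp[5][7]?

3

   ''  y  y  x  z  z  z  x  z  x  y
''  0  0  0  0  0  0  0  0  0  0  0
 z  0  0  0  0  1  1  1  1  1  1  1
 y  0  1  1  1  1  1  1  1  1  1  2
 z  0  1  1  1  2  2  2  2  2  2  2
 y  0  1  2  2  2  2  2  2  2  2  3
 x  0  1  2  3  3  3  3  3  3  3  3
 y  0  1  2  3  3  3  3  3  3  3  4
 x  0  1  2  3  3  3  3  4  4  4  4
 z  0  1  2  3  4  4  4  4  5  5  5
 z  0  1  2  3  4  5  5  5  5  5  5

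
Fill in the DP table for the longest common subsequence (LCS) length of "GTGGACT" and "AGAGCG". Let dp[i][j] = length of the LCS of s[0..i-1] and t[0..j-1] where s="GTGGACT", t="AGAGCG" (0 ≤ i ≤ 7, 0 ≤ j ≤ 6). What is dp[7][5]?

3

   ''  A  G  A  G  C  G
''  0  0  0  0  0  0  0
 G  0  0  1  1  1  1  1
 T  0  0  1  1  1  1  1
 G  0  0  1  1  2  2  2
 G  0  0  1  1  2  2  3
 A  0  1  1  2  2  2  3
 C  0  1  1  2  2  3  3
 T  0  1  1  2  2  3  3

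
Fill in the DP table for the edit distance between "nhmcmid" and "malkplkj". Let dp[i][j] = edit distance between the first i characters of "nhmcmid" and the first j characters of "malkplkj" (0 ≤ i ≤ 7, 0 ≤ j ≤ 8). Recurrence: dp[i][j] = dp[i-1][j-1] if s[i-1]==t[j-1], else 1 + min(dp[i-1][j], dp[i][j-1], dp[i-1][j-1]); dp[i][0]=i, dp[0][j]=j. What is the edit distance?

   ''  m  a  l  k  p  l  k  j
''  0  1  2  3  4  5  6  7  8
 n  1  1  2  3  4  5  6  7  8
 h  2  2  2  3  4  5  6  7  8
 m  3  2  3  3  4  5  6  7  8
 c  4  3  3  4  4  5  6  7  8
 m  5  4  4  4  5  5  6  7  8
 i  6  5  5  5  5  6  6  7  8
 d  7  6  6  6  6  6  7  7  8

8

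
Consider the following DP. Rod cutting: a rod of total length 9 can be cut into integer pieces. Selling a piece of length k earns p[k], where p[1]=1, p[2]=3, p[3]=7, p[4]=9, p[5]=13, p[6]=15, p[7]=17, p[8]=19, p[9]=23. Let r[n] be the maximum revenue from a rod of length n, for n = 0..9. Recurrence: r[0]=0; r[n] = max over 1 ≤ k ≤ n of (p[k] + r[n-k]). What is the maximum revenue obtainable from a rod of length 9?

   n    0    1    2    3    4    5    6    7    8    9
r[n]    0    1    3    7    9   13   15   17   20   23

23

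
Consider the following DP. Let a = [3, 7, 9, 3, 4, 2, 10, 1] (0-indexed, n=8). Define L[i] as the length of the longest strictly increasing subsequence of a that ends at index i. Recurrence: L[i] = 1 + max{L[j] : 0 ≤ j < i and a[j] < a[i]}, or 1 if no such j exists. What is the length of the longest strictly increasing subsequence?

   i    0    1    2    3    4    5    6    7
a[i]    3    7    9    3    4    2   10    1
L[i]    1    2    3    1    2    1    4    1

4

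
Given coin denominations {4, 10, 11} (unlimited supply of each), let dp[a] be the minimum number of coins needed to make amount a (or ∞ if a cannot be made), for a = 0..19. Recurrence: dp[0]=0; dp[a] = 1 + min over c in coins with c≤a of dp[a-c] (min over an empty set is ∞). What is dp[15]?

 a  0  1  2  3  4  5  6  7  8  9 10 11 12 13 14 15 16 17 18 19
dp  0  -  -  -  1  -  -  -  2  -  1  1  3  -  2  2  4  -  3  3
(- denotes ∞ / unreachable)

2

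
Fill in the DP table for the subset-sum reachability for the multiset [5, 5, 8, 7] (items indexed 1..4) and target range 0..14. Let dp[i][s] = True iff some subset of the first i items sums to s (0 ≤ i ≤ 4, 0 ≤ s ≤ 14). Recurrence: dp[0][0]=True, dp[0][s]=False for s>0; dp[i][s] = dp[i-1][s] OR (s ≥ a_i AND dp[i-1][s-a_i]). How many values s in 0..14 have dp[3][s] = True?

5

i\s   0   1   2   3   4   5   6   7   8   9  10  11  12  13  14
  0   T   F   F   F   F   F   F   F   F   F   F   F   F   F   F
  1   T   F   F   F   F   T   F   F   F   F   F   F   F   F   F
  2   T   F   F   F   F   T   F   F   F   F   T   F   F   F   F
  3   T   F   F   F   F   T   F   F   T   F   T   F   F   T   F
  4   T   F   F   F   F   T   F   T   T   F   T   F   T   T   F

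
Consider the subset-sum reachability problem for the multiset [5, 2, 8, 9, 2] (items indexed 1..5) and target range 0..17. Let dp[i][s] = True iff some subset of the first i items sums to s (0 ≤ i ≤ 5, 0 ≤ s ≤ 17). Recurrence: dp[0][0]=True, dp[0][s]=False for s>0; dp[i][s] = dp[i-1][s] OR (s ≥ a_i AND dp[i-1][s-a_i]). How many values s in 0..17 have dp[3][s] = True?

8

i\s   0   1   2   3   4   5   6   7   8   9  10  11  12  13  14  15  16  17
  0   T   F   F   F   F   F   F   F   F   F   F   F   F   F   F   F   F   F
  1   T   F   F   F   F   T   F   F   F   F   F   F   F   F   F   F   F   F
  2   T   F   T   F   F   T   F   T   F   F   F   F   F   F   F   F   F   F
  3   T   F   T   F   F   T   F   T   T   F   T   F   F   T   F   T   F   F
  4   T   F   T   F   F   T   F   T   T   T   T   T   F   T   T   T   T   T
  5   T   F   T   F   T   T   F   T   T   T   T   T   T   T   T   T   T   T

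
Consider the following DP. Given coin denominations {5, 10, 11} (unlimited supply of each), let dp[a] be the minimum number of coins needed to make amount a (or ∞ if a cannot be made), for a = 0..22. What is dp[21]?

2

 a  0  1  2  3  4  5  6  7  8  9 10 11 12 13 14 15 16 17 18 19 20 21 22
dp  0  -  -  -  -  1  -  -  -  -  1  1  -  -  -  2  2  -  -  -  2  2  2
(- denotes ∞ / unreachable)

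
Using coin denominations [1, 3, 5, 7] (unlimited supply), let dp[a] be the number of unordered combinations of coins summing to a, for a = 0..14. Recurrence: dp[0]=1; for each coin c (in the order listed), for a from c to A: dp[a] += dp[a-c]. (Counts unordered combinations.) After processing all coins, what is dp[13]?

14

after  coin     0     1     2     3     4     5     6     7     8     9    10    11    12    13    14
          1     1     1     1     1     1     1     1     1     1     1     1     1     1     1     1
          3     1     1     1     2     2     2     3     3     3     4     4     4     5     5     5
          5     1     1     1     2     2     3     4     4     5     6     7     8     9    10    11
          7     1     1     1     2     2     3     4     5     6     7     9    10    12    14    16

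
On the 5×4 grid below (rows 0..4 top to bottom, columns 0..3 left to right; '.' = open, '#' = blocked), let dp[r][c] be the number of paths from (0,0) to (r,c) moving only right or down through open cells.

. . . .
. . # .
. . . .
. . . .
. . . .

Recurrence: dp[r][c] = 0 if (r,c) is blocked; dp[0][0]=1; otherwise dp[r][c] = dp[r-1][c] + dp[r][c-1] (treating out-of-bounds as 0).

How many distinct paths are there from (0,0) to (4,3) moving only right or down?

23

r\c   0   1   2   3
  0   1   1   1   1
  1   1   2   0   1
  2   1   3   3   4
  3   1   4   7  11
  4   1   5  12  23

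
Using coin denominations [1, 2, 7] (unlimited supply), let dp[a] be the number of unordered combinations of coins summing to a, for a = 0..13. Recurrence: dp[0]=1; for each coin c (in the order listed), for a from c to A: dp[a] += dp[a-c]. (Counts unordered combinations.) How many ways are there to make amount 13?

after  coin     0     1     2     3     4     5     6     7     8     9    10    11    12    13
          1     1     1     1     1     1     1     1     1     1     1     1     1     1     1
          2     1     1     2     2     3     3     4     4     5     5     6     6     7     7
          7     1     1     2     2     3     3     4     5     6     7     8     9    10    11

11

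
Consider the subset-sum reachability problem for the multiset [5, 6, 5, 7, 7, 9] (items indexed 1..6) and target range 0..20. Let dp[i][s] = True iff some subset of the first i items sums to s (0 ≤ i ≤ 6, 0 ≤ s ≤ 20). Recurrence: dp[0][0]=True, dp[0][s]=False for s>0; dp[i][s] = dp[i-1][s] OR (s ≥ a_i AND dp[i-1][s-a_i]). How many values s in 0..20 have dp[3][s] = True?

i\s   0   1   2   3   4   5   6   7   8   9  10  11  12  13  14  15  16  17  18  19  20
  0   T   F   F   F   F   F   F   F   F   F   F   F   F   F   F   F   F   F   F   F   F
  1   T   F   F   F   F   T   F   F   F   F   F   F   F   F   F   F   F   F   F   F   F
  2   T   F   F   F   F   T   T   F   F   F   F   T   F   F   F   F   F   F   F   F   F
  3   T   F   F   F   F   T   T   F   F   F   T   T   F   F   F   F   T   F   F   F   F
  4   T   F   F   F   F   T   T   T   F   F   T   T   T   T   F   F   T   T   T   F   F
  5   T   F   F   F   F   T   T   T   F   F   T   T   T   T   T   F   T   T   T   T   T
  6   T   F   F   F   F   T   T   T   F   T   T   T   T   T   T   T   T   T   T   T   T

6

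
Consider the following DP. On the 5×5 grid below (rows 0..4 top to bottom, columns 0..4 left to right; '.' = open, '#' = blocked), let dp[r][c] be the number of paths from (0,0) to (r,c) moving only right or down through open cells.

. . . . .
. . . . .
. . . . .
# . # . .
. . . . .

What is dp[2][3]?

r\c   0   1   2   3   4
  0   1   1   1   1   1
  1   1   2   3   4   5
  2   1   3   6  10  15
  3   0   3   0  10  25
  4   0   3   3  13  38

10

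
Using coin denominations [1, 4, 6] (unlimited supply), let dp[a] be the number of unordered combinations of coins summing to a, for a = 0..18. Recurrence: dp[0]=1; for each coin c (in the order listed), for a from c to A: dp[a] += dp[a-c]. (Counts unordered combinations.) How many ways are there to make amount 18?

12

after  coin     0     1     2     3     4     5     6     7     8     9    10    11    12    13    14    15    16    17    18
          1     1     1     1     1     1     1     1     1     1     1     1     1     1     1     1     1     1     1     1
          4     1     1     1     1     2     2     2     2     3     3     3     3     4     4     4     4     5     5     5
          6     1     1     1     1     2     2     3     3     4     4     5     5     7     7     8     8    10    10    12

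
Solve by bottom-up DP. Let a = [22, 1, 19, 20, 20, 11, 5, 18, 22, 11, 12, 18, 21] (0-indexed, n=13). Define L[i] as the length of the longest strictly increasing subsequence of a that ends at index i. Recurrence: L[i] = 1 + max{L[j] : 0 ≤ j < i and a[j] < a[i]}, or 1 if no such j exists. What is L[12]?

   i    0    1    2    3    4    5    6    7    8    9   10   11   12
a[i]   22    1   19   20   20   11    5   18   22   11   12   18   21
L[i]    1    1    2    3    3    2    2    3    4    3    4    5    6

6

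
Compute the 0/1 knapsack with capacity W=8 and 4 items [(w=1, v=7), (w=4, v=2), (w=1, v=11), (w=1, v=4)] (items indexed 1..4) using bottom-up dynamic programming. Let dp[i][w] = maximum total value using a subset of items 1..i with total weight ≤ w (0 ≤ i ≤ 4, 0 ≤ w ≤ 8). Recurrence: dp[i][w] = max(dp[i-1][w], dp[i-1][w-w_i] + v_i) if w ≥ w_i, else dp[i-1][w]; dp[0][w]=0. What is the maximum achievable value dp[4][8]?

i\w   0   1   2   3   4   5   6   7   8
  0   0   0   0   0   0   0   0   0   0
  1   0   7   7   7   7   7   7   7   7
  2   0   7   7   7   7   9   9   9   9
  3   0  11  18  18  18  18  20  20  20
  4   0  11  18  22  22  22  22  24  24

24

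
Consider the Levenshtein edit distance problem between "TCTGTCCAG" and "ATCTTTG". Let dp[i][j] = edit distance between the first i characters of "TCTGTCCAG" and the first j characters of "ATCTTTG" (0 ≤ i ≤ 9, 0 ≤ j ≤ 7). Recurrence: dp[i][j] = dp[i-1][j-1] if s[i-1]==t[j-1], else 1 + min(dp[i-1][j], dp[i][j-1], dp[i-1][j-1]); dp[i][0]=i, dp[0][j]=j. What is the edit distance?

5

   ''  A  T  C  T  T  T  G
''  0  1  2  3  4  5  6  7
 T  1  1  1  2  3  4  5  6
 C  2  2  2  1  2  3  4  5
 T  3  3  2  2  1  2  3  4
 G  4  4  3  3  2  2  3  3
 T  5  5  4  4  3  2  2  3
 C  6  6  5  4  4  3  3  3
 C  7  7  6  5  5  4  4  4
 A  8  7  7  6  6  5  5  5
 G  9  8  8  7  7  6  6  5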